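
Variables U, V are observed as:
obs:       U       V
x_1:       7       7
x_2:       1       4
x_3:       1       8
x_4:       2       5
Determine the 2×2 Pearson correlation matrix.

Step 1 — column means:
  mean(U) = (7 + 1 + 1 + 2) / 4 = 11/4 = 2.75
  mean(V) = (7 + 4 + 8 + 5) / 4 = 24/4 = 6

Step 2 — sample variances and covariances s[i,j] = (1/(n-1)) · Σ_k (x_{k,i} - mean_i) · (x_{k,j} - mean_j), with n-1 = 3:
  s[U,U] = ((4.25)·(4.25) + (-1.75)·(-1.75) + (-1.75)·(-1.75) + (-0.75)·(-0.75)) / 3 = 24.75/3 = 8.25
  s[U,V] = ((4.25)·(1) + (-1.75)·(-2) + (-1.75)·(2) + (-0.75)·(-1)) / 3 = 5/3 = 1.6667
  s[V,V] = ((1)·(1) + (-2)·(-2) + (2)·(2) + (-1)·(-1)) / 3 = 10/3 = 3.3333
  Sample standard deviations s_i = √(s[i,i]):
  s(U) = √(8.25) = 2.8723
  s(V) = √(3.3333) = 1.8257

Step 3 — r_{ij} = s_{ij} / (s_i · s_j):
  r[U,U] = 1 (diagonal).
  r[U,V] = 1.6667 / (2.8723 · 1.8257) = 1.6667 / 5.244 = 0.3178
  r[V,V] = 1 (diagonal).

R is symmetric with unit diagonal. Assembling:

R = [[1, 0.3178],
 [0.3178, 1]]


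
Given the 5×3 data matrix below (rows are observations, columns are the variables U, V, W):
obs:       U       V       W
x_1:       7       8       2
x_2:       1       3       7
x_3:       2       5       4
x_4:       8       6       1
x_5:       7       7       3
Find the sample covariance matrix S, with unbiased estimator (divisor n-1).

Step 1 — column means:
  mean(U) = (7 + 1 + 2 + 8 + 7) / 5 = 25/5 = 5
  mean(V) = (8 + 3 + 5 + 6 + 7) / 5 = 29/5 = 5.8
  mean(W) = (2 + 7 + 4 + 1 + 3) / 5 = 17/5 = 3.4

Step 2 — sample covariance S[i,j] = (1/(n-1)) · Σ_k (x_{k,i} - mean_i) · (x_{k,j} - mean_j), with n-1 = 4.
  S[U,U] = ((2)·(2) + (-4)·(-4) + (-3)·(-3) + (3)·(3) + (2)·(2)) / 4 = 42/4 = 10.5
  S[U,V] = ((2)·(2.2) + (-4)·(-2.8) + (-3)·(-0.8) + (3)·(0.2) + (2)·(1.2)) / 4 = 21/4 = 5.25
  S[U,W] = ((2)·(-1.4) + (-4)·(3.6) + (-3)·(0.6) + (3)·(-2.4) + (2)·(-0.4)) / 4 = -27/4 = -6.75
  S[V,V] = ((2.2)·(2.2) + (-2.8)·(-2.8) + (-0.8)·(-0.8) + (0.2)·(0.2) + (1.2)·(1.2)) / 4 = 14.8/4 = 3.7
  S[V,W] = ((2.2)·(-1.4) + (-2.8)·(3.6) + (-0.8)·(0.6) + (0.2)·(-2.4) + (1.2)·(-0.4)) / 4 = -14.6/4 = -3.65
  S[W,W] = ((-1.4)·(-1.4) + (3.6)·(3.6) + (0.6)·(0.6) + (-2.4)·(-2.4) + (-0.4)·(-0.4)) / 4 = 21.2/4 = 5.3

S is symmetric (S[j,i] = S[i,j]). Assembling:

S = [[10.5, 5.25, -6.75],
 [5.25, 3.7, -3.65],
 [-6.75, -3.65, 5.3]]


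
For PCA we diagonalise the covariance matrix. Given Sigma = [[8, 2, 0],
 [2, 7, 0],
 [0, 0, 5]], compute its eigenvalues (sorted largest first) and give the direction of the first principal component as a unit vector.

Step 1 — characteristic polynomial p(λ) = det(λI - Sigma) = λ³ - tr·λ² + c_1·λ - det, where tr = trace, c_1 = sum of the principal 2×2 minors, det = det(Sigma):
  tr = 8 + 7 + 5 = 20,
  c_1 = (8·7 - (2)²) + (8·5 - (0)²) + (7·5 - (0)²) = 52 + 40 + 35 = 127,
  det = 8·(7·5 - (0)²) - (2)·((2)·5 - (0)·(0)) + (0)·((2)·(0) - 7·(0)) = 8·(35) - (2)·(10) + (0)·(0) = 260.
  So p(λ) = λ³ - 20λ² + 127λ - 260.
Step 2 — look for an integer root (rational root theorem: any rational root is an integer divisor of 260). Testing λ = 5:
  p(5) = 125 - 500 + 635 - 260 = 0  ✓
  Dividing out (λ - 5): p(λ) = (λ - 5)(λ² - 15λ + 52).
Step 3 — remaining eigenvalues from the quadratic λ² - 15λ + 52 = 0:
  Δ = 15² - 4·52 = 225 - 208 = 17,  λ = (15 ± √17)/2 = (15 ± 4.1231)/2 ≈ 9.5616 or 5.4384.
  Sorted: λ_1 = 9.5616,  λ_2 = 5.4384,  λ_3 = 5  (check: sum = 20 = tr ✓).

Step 4 — unit eigenvector for λ_1 ≈ 9.5616: v spans the null space of (Sigma - λ_1 I), whose rows are
  r_1 = (-1.5616, 2, 0),  r_2 = (2, -2.5616, 0),  r_3 = (0, 0, -4.5616).
  v is orthogonal to every row, so take v ∝ r_1 × r_3 = ((2)·(-4.5616) - (0)·(0), (0)·(0) - (-1.5616)·(-4.5616), (-1.5616)·(0) - (2)·(0)) ≈ (-9.1231, -7.1231, 0).
  Rescale (multiply by -1 so the first nonzero entry is positive): u = (9.1231, 7.1231, 0).
  ||u|| = √((9.1231)² + (7.1231)² + (0)²) = √(133.9697) ≈ 11.5745,  v_1 = u/||u|| ≈ (0.7882, 0.6154, 0) (||v_1|| = 1).

λ_1 = 9.5616,  λ_2 = 5.4384,  λ_3 = 5;  v_1 ≈ (0.7882, 0.6154, 0)


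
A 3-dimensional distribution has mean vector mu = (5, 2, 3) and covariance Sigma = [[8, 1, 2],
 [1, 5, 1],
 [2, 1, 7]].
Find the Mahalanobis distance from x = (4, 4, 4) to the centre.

Step 1 — centre the observation: (x - mu) = (-1, 2, 1).

Step 2 — invert Sigma (cofactor / det for 3×3, or solve directly):
  Sigma^{-1} = [[0.1365, -0.0201, -0.0361],
 [-0.0201, 0.2088, -0.0241],
 [-0.0361, -0.0241, 0.1566]].

Step 3 — form the quadratic (x - mu)^T · Sigma^{-1} · (x - mu):
  Sigma^{-1} · (x - mu) = (-0.2129, 0.4137, 0.1446).
  (x - mu)^T · [Sigma^{-1} · (x - mu)] = (-1)·(-0.2129) + (2)·(0.4137) + (1)·(0.1446) = 1.1847.

Step 4 — take square root: d = √(1.1847) ≈ 1.0885.

d(x, mu) = √(1.1847) ≈ 1.0885


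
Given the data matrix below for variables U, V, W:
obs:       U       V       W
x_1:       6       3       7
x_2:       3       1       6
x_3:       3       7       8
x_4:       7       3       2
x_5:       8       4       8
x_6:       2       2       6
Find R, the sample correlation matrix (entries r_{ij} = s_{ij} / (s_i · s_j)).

Step 1 — column means:
  mean(U) = (6 + 3 + 3 + 7 + 8 + 2) / 6 = 29/6 = 4.8333
  mean(V) = (3 + 1 + 7 + 3 + 4 + 2) / 6 = 20/6 = 3.3333
  mean(W) = (7 + 6 + 8 + 2 + 8 + 6) / 6 = 37/6 = 6.1667

Step 2 — sample variances and covariances s[i,j] = (1/(n-1)) · Σ_k (x_{k,i} - mean_i) · (x_{k,j} - mean_j), with n-1 = 5:
  s[U,U] = ((1.1667)·(1.1667) + (-1.8333)·(-1.8333) + (-1.8333)·(-1.8333) + (2.1667)·(2.1667) + (3.1667)·(3.1667) + (-2.8333)·(-2.8333)) / 5 = 30.8333/5 = 6.1667
  s[U,V] = ((1.1667)·(-0.3333) + (-1.8333)·(-2.3333) + (-1.8333)·(3.6667) + (2.1667)·(-0.3333) + (3.1667)·(0.6667) + (-2.8333)·(-1.3333)) / 5 = 2.3333/5 = 0.4667
  s[U,W] = ((1.1667)·(0.8333) + (-1.8333)·(-0.1667) + (-1.8333)·(1.8333) + (2.1667)·(-4.1667) + (3.1667)·(1.8333) + (-2.8333)·(-0.1667)) / 5 = -4.8333/5 = -0.9667
  s[V,V] = ((-0.3333)·(-0.3333) + (-2.3333)·(-2.3333) + (3.6667)·(3.6667) + (-0.3333)·(-0.3333) + (0.6667)·(0.6667) + (-1.3333)·(-1.3333)) / 5 = 21.3333/5 = 4.2667
  s[V,W] = ((-0.3333)·(0.8333) + (-2.3333)·(-0.1667) + (3.6667)·(1.8333) + (-0.3333)·(-4.1667) + (0.6667)·(1.8333) + (-1.3333)·(-0.1667)) / 5 = 9.6667/5 = 1.9333
  s[W,W] = ((0.8333)·(0.8333) + (-0.1667)·(-0.1667) + (1.8333)·(1.8333) + (-4.1667)·(-4.1667) + (1.8333)·(1.8333) + (-0.1667)·(-0.1667)) / 5 = 24.8333/5 = 4.9667
  Sample standard deviations s_i = √(s[i,i]):
  s(U) = √(6.1667) = 2.4833
  s(V) = √(4.2667) = 2.0656
  s(W) = √(4.9667) = 2.2286

Step 3 — r_{ij} = s_{ij} / (s_i · s_j):
  r[U,U] = 1 (diagonal).
  r[U,V] = 0.4667 / (2.4833 · 2.0656) = 0.4667 / 5.1294 = 0.091
  r[U,W] = -0.9667 / (2.4833 · 2.2286) = -0.9667 / 5.5342 = -0.1747
  r[V,V] = 1 (diagonal).
  r[V,W] = 1.9333 / (2.0656 · 2.2286) = 1.9333 / 4.6034 = 0.42
  r[W,W] = 1 (diagonal).

R is symmetric with unit diagonal. Assembling:

R = [[1, 0.091, -0.1747],
 [0.091, 1, 0.42],
 [-0.1747, 0.42, 1]]


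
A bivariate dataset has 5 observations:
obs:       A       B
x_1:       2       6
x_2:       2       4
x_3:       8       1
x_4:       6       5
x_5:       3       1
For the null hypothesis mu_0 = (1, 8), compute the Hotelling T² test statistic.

Step 1 — sample mean vector:
  mean(A) = (2 + 2 + 8 + 6 + 3) / 5 = 21/5 = 4.2
  mean(B) = (6 + 4 + 1 + 5 + 1) / 5 = 17/5 = 3.4
  x̄ = (4.2, 3.4),  deviation x̄ - mu_0 = (4.2, 3.4) - (1, 8) = (3.2, -4.6).

Step 2 — sample covariance matrix, S[i,j] = (1/(n-1)) · Σ_k (x_{k,i} - mean_i) · (x_{k,j} - mean_j), divisor n-1 = 4:
  S[A,A] = ((-2.2)·(-2.2) + (-2.2)·(-2.2) + (3.8)·(3.8) + (1.8)·(1.8) + (-1.2)·(-1.2)) / 4 = 28.8/4 = 7.2
  S[A,B] = ((-2.2)·(2.6) + (-2.2)·(0.6) + (3.8)·(-2.4) + (1.8)·(1.6) + (-1.2)·(-2.4)) / 4 = -10.4/4 = -2.6
  S[B,B] = ((2.6)·(2.6) + (0.6)·(0.6) + (-2.4)·(-2.4) + (1.6)·(1.6) + (-2.4)·(-2.4)) / 4 = 21.2/4 = 5.3
  S = [[7.2, -2.6],
 [-2.6, 5.3]].

Step 3 — invert S. det(S) = 7.2·5.3 - (-2.6)² = 31.4.
  S^{-1} = (1/det) · [[d, -b], [-b, a]] = [[0.1688, 0.0828],
 [0.0828, 0.2293]].

Step 4 — quadratic form (x̄ - mu_0)^T · S^{-1} · (x̄ - mu_0):
  S^{-1} · (x̄ - mu_0) = (0.1592, -0.7898),
  (x̄ - mu_0)^T · [...] = (3.2)·(0.1592) + (-4.6)·(-0.7898) = 4.1427.

Step 5 — scale by n: T² = 5 · 4.1427 = 20.7134.

T² ≈ 20.7134


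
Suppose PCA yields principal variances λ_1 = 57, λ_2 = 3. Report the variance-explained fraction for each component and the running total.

Step 1 — total variance = trace(Sigma) = Σ λ_i = 57 + 3 = 60.

Step 2 — fraction explained by component i = λ_i / Σ λ:
  PC1: 57/60 = 0.95
  PC2: 3/60 = 0.05

Step 3 — cumulative fraction after k components = (λ_1 + ... + λ_k) / Σ λ:
  k = 1: 57/60 = 0.95
  k = 2: (57 + 3)/60 = 60/60 = 1

Summary (fraction, with percent):

explained: PC1 0.95 (95%), PC2 0.05 (5%);  cumulative: 0.95, 1


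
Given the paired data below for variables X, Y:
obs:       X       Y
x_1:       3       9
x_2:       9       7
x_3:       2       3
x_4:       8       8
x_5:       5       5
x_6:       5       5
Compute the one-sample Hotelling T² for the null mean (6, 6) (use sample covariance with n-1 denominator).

Step 1 — sample mean vector:
  mean(X) = (3 + 9 + 2 + 8 + 5 + 5) / 6 = 32/6 = 5.3333
  mean(Y) = (9 + 7 + 3 + 8 + 5 + 5) / 6 = 37/6 = 6.1667
  x̄ = (5.3333, 6.1667),  deviation x̄ - mu_0 = (5.3333, 6.1667) - (6, 6) = (-0.6667, 0.1667).

Step 2 — sample covariance matrix, S[i,j] = (1/(n-1)) · Σ_k (x_{k,i} - mean_i) · (x_{k,j} - mean_j), divisor n-1 = 5:
  S[X,X] = ((-2.3333)·(-2.3333) + (3.6667)·(3.6667) + (-3.3333)·(-3.3333) + (2.6667)·(2.6667) + (-0.3333)·(-0.3333) + (-0.3333)·(-0.3333)) / 5 = 37.3333/5 = 7.4667
  S[X,Y] = ((-2.3333)·(2.8333) + (3.6667)·(0.8333) + (-3.3333)·(-3.1667) + (2.6667)·(1.8333) + (-0.3333)·(-1.1667) + (-0.3333)·(-1.1667)) / 5 = 12.6667/5 = 2.5333
  S[Y,Y] = ((2.8333)·(2.8333) + (0.8333)·(0.8333) + (-3.1667)·(-3.1667) + (1.8333)·(1.8333) + (-1.1667)·(-1.1667) + (-1.1667)·(-1.1667)) / 5 = 24.8333/5 = 4.9667
  S = [[7.4667, 2.5333],
 [2.5333, 4.9667]].

Step 3 — invert S. det(S) = 7.4667·4.9667 - (2.5333)² = 30.6667.
  S^{-1} = (1/det) · [[d, -b], [-b, a]] = [[0.162, -0.0826],
 [-0.0826, 0.2435]].

Step 4 — quadratic form (x̄ - mu_0)^T · S^{-1} · (x̄ - mu_0):
  S^{-1} · (x̄ - mu_0) = (-0.1217, 0.0957),
  (x̄ - mu_0)^T · [...] = (-0.6667)·(-0.1217) + (0.1667)·(0.0957) = 0.0971.

Step 5 — scale by n: T² = 6 · 0.0971 = 0.5826.

T² ≈ 0.5826


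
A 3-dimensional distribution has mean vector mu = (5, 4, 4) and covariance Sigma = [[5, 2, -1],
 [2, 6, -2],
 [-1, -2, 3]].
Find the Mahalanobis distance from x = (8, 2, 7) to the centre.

Step 1 — centre the observation: (x - mu) = (3, -2, 3).

Step 2 — invert Sigma (cofactor / det for 3×3, or solve directly):
  Sigma^{-1} = [[0.2333, -0.0667, 0.0333],
 [-0.0667, 0.2333, 0.1333],
 [0.0333, 0.1333, 0.4333]].

Step 3 — form the quadratic (x - mu)^T · Sigma^{-1} · (x - mu):
  Sigma^{-1} · (x - mu) = (0.9333, -0.2667, 1.1333).
  (x - mu)^T · [Sigma^{-1} · (x - mu)] = (3)·(0.9333) + (-2)·(-0.2667) + (3)·(1.1333) = 6.7333.

Step 4 — take square root: d = √(6.7333) ≈ 2.5949.

d(x, mu) = √(6.7333) ≈ 2.5949


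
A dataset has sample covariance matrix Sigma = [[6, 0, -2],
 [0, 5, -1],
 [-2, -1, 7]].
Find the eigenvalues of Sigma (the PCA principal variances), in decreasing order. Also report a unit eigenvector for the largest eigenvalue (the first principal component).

Step 1 — characteristic polynomial p(λ) = det(λI - Sigma) = λ³ - tr·λ² + c_1·λ - det, where tr = trace, c_1 = sum of the principal 2×2 minors, det = det(Sigma):
  tr = 6 + 5 + 7 = 18,
  c_1 = (6·5 - (0)²) + (6·7 - (-2)²) + (5·7 - (-1)²) = 30 + 38 + 34 = 102,
  det = 6·(5·7 - (-1)²) - (0)·((0)·7 - (-1)·(-2)) + (-2)·((0)·(-1) - 5·(-2)) = 6·(34) - (0)·(-2) + (-2)·(10) = 184.
  So p(λ) = λ³ - 18λ² + 102λ - 184.
Step 2 — look for an integer root (rational root theorem: any rational root is an integer divisor of 184). Testing λ = 4:
  p(4) = 64 - 288 + 408 - 184 = 0  ✓
  Dividing out (λ - 4): p(λ) = (λ - 4)(λ² - 14λ + 46).
Step 3 — remaining eigenvalues from the quadratic λ² - 14λ + 46 = 0:
  Δ = 14² - 4·46 = 196 - 184 = 12,  λ = (14 ± √12)/2 = (14 ± 3.4641)/2 ≈ 8.7321 or 5.2679.
  Sorted: λ_1 = 8.7321,  λ_2 = 5.2679,  λ_3 = 4  (check: sum = 18 = tr ✓).

Step 4 — unit eigenvector for λ_1 ≈ 8.7321: v spans the null space of (Sigma - λ_1 I), whose rows are
  r_1 = (-2.7321, 0, -2),  r_2 = (0, -3.7321, -1),  r_3 = (-2, -1, -1.7321).
  v is orthogonal to every row, so take v ∝ r_1 × r_2 = ((0)·(-1) - (-2)·(-3.7321), (-2)·(0) - (-2.7321)·(-1), (-2.7321)·(-3.7321) - (0)·(0)) ≈ (-7.4641, -2.7321, 10.1962).
  Rescale (multiply by -1 so the first nonzero entry is positive): u = (7.4641, 2.7321, -10.1962).
  ||u|| = √((7.4641)² + (2.7321)² + (-10.1962)²) = √(167.1384) ≈ 12.9282,  v_1 = u/||u|| ≈ (0.5774, 0.2113, -0.7887) (||v_1|| = 1).

λ_1 = 8.7321,  λ_2 = 5.2679,  λ_3 = 4;  v_1 ≈ (0.5774, 0.2113, -0.7887)


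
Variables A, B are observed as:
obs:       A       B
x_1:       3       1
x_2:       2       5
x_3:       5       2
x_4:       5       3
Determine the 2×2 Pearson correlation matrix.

Step 1 — column means:
  mean(A) = (3 + 2 + 5 + 5) / 4 = 15/4 = 3.75
  mean(B) = (1 + 5 + 2 + 3) / 4 = 11/4 = 2.75

Step 2 — sample variances and covariances s[i,j] = (1/(n-1)) · Σ_k (x_{k,i} - mean_i) · (x_{k,j} - mean_j), with n-1 = 3:
  s[A,A] = ((-0.75)·(-0.75) + (-1.75)·(-1.75) + (1.25)·(1.25) + (1.25)·(1.25)) / 3 = 6.75/3 = 2.25
  s[A,B] = ((-0.75)·(-1.75) + (-1.75)·(2.25) + (1.25)·(-0.75) + (1.25)·(0.25)) / 3 = -3.25/3 = -1.0833
  s[B,B] = ((-1.75)·(-1.75) + (2.25)·(2.25) + (-0.75)·(-0.75) + (0.25)·(0.25)) / 3 = 8.75/3 = 2.9167
  Sample standard deviations s_i = √(s[i,i]):
  s(A) = √(2.25) = 1.5
  s(B) = √(2.9167) = 1.7078

Step 3 — r_{ij} = s_{ij} / (s_i · s_j):
  r[A,A] = 1 (diagonal).
  r[A,B] = -1.0833 / (1.5 · 1.7078) = -1.0833 / 2.5617 = -0.4229
  r[B,B] = 1 (diagonal).

R is symmetric with unit diagonal. Assembling:

R = [[1, -0.4229],
 [-0.4229, 1]]


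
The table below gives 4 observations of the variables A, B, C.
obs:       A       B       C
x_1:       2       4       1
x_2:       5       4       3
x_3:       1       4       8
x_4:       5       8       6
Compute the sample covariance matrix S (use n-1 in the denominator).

Step 1 — column means:
  mean(A) = (2 + 5 + 1 + 5) / 4 = 13/4 = 3.25
  mean(B) = (4 + 4 + 4 + 8) / 4 = 20/4 = 5
  mean(C) = (1 + 3 + 8 + 6) / 4 = 18/4 = 4.5

Step 2 — sample covariance S[i,j] = (1/(n-1)) · Σ_k (x_{k,i} - mean_i) · (x_{k,j} - mean_j), with n-1 = 3.
  S[A,A] = ((-1.25)·(-1.25) + (1.75)·(1.75) + (-2.25)·(-2.25) + (1.75)·(1.75)) / 3 = 12.75/3 = 4.25
  S[A,B] = ((-1.25)·(-1) + (1.75)·(-1) + (-2.25)·(-1) + (1.75)·(3)) / 3 = 7/3 = 2.3333
  S[A,C] = ((-1.25)·(-3.5) + (1.75)·(-1.5) + (-2.25)·(3.5) + (1.75)·(1.5)) / 3 = -3.5/3 = -1.1667
  S[B,B] = ((-1)·(-1) + (-1)·(-1) + (-1)·(-1) + (3)·(3)) / 3 = 12/3 = 4
  S[B,C] = ((-1)·(-3.5) + (-1)·(-1.5) + (-1)·(3.5) + (3)·(1.5)) / 3 = 6/3 = 2
  S[C,C] = ((-3.5)·(-3.5) + (-1.5)·(-1.5) + (3.5)·(3.5) + (1.5)·(1.5)) / 3 = 29/3 = 9.6667

S is symmetric (S[j,i] = S[i,j]). Assembling:

S = [[4.25, 2.3333, -1.1667],
 [2.3333, 4, 2],
 [-1.1667, 2, 9.6667]]


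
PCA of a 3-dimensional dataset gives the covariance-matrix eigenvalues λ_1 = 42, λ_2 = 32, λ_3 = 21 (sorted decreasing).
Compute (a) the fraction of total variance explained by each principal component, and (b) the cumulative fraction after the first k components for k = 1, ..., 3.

Step 1 — total variance = trace(Sigma) = Σ λ_i = 42 + 32 + 21 = 95.

Step 2 — fraction explained by component i = λ_i / Σ λ:
  PC1: 42/95 = 0.4421
  PC2: 32/95 = 0.3368
  PC3: 21/95 = 0.2211

Step 3 — cumulative fraction after k components = (λ_1 + ... + λ_k) / Σ λ:
  k = 1: 42/95 = 0.4421
  k = 2: (42 + 32)/95 = 74/95 = 0.7789
  k = 3: (42 + 32 + 21)/95 = 95/95 = 1

Summary (fraction, with percent):

explained: PC1 0.4421 (44.21%), PC2 0.3368 (33.68%), PC3 0.2211 (22.11%);  cumulative: 0.4421, 0.7789, 1


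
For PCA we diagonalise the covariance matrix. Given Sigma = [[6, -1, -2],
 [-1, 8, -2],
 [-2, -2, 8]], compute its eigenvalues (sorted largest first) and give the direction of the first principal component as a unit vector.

Step 1 — characteristic polynomial p(λ) = det(λI - Sigma) = λ³ - tr·λ² + c_1·λ - det, where tr = trace, c_1 = sum of the principal 2×2 minors, det = det(Sigma):
  tr = 6 + 8 + 8 = 22,
  c_1 = (6·8 - (-1)²) + (6·8 - (-2)²) + (8·8 - (-2)²) = 47 + 44 + 60 = 151,
  det = 6·(8·8 - (-2)²) - (-1)·((-1)·8 - (-2)·(-2)) + (-2)·((-1)·(-2) - 8·(-2)) = 6·(60) - (-1)·(-12) + (-2)·(18) = 312.
  So p(λ) = λ³ - 22λ² + 151λ - 312.
Step 2 — look for an integer root (rational root theorem: any rational root is an integer divisor of 312). Testing λ = 8:
  p(8) = 512 - 1408 + 1208 - 312 = 0  ✓
  Dividing out (λ - 8): p(λ) = (λ - 8)(λ² - 14λ + 39).
Step 3 — remaining eigenvalues from the quadratic λ² - 14λ + 39 = 0:
  Δ = 14² - 4·39 = 196 - 156 = 40,  λ = (14 ± √40)/2 = (14 ± 6.3246)/2 ≈ 10.1623 or 3.8377.
  Sorted: λ_1 = 10.1623,  λ_2 = 8,  λ_3 = 3.8377  (check: sum = 22 = tr ✓).

Step 4 — unit eigenvector for λ_1 ≈ 10.1623: v spans the null space of (Sigma - λ_1 I), whose rows are
  r_1 = (-4.1623, -1, -2),  r_2 = (-1, -2.1623, -2),  r_3 = (-2, -2, -2.1623).
  v is orthogonal to every row, so take v ∝ r_1 × r_2 = ((-1)·(-2) - (-2)·(-2.1623), (-2)·(-1) - (-4.1623)·(-2), (-4.1623)·(-2.1623) - (-1)·(-1)) ≈ (-2.3246, -6.3246, 8).
  Rescale (multiply by -1 so the first nonzero entry is positive): u = (2.3246, 6.3246, -8).
  ||u|| = √((2.3246)² + (6.3246)² + (-8)²) = √(109.4036) ≈ 10.4596,  v_1 = u/||u|| ≈ (0.2222, 0.6047, -0.7648) (||v_1|| = 1).

λ_1 = 10.1623,  λ_2 = 8,  λ_3 = 3.8377;  v_1 ≈ (0.2222, 0.6047, -0.7648)


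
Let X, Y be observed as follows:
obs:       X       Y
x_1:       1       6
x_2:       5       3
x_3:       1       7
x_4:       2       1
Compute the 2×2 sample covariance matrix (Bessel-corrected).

Step 1 — column means:
  mean(X) = (1 + 5 + 1 + 2) / 4 = 9/4 = 2.25
  mean(Y) = (6 + 3 + 7 + 1) / 4 = 17/4 = 4.25

Step 2 — sample covariance S[i,j] = (1/(n-1)) · Σ_k (x_{k,i} - mean_i) · (x_{k,j} - mean_j), with n-1 = 3.
  S[X,X] = ((-1.25)·(-1.25) + (2.75)·(2.75) + (-1.25)·(-1.25) + (-0.25)·(-0.25)) / 3 = 10.75/3 = 3.5833
  S[X,Y] = ((-1.25)·(1.75) + (2.75)·(-1.25) + (-1.25)·(2.75) + (-0.25)·(-3.25)) / 3 = -8.25/3 = -2.75
  S[Y,Y] = ((1.75)·(1.75) + (-1.25)·(-1.25) + (2.75)·(2.75) + (-3.25)·(-3.25)) / 3 = 22.75/3 = 7.5833

S is symmetric (S[j,i] = S[i,j]). Assembling:

S = [[3.5833, -2.75],
 [-2.75, 7.5833]]


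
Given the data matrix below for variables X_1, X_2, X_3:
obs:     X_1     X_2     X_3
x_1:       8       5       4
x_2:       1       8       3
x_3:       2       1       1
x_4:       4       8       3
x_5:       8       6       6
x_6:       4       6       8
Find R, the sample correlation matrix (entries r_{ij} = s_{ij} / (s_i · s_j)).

Step 1 — column means:
  mean(X_1) = (8 + 1 + 2 + 4 + 8 + 4) / 6 = 27/6 = 4.5
  mean(X_2) = (5 + 8 + 1 + 8 + 6 + 6) / 6 = 34/6 = 5.6667
  mean(X_3) = (4 + 3 + 1 + 3 + 6 + 8) / 6 = 25/6 = 4.1667

Step 2 — sample variances and covariances s[i,j] = (1/(n-1)) · Σ_k (x_{k,i} - mean_i) · (x_{k,j} - mean_j), with n-1 = 5:
  s[X_1,X_1] = ((3.5)·(3.5) + (-3.5)·(-3.5) + (-2.5)·(-2.5) + (-0.5)·(-0.5) + (3.5)·(3.5) + (-0.5)·(-0.5)) / 5 = 43.5/5 = 8.7
  s[X_1,X_2] = ((3.5)·(-0.6667) + (-3.5)·(2.3333) + (-2.5)·(-4.6667) + (-0.5)·(2.3333) + (3.5)·(0.3333) + (-0.5)·(0.3333)) / 5 = 1/5 = 0.2
  s[X_1,X_3] = ((3.5)·(-0.1667) + (-3.5)·(-1.1667) + (-2.5)·(-3.1667) + (-0.5)·(-1.1667) + (3.5)·(1.8333) + (-0.5)·(3.8333)) / 5 = 16.5/5 = 3.3
  s[X_2,X_2] = ((-0.6667)·(-0.6667) + (2.3333)·(2.3333) + (-4.6667)·(-4.6667) + (2.3333)·(2.3333) + (0.3333)·(0.3333) + (0.3333)·(0.3333)) / 5 = 33.3333/5 = 6.6667
  s[X_2,X_3] = ((-0.6667)·(-0.1667) + (2.3333)·(-1.1667) + (-4.6667)·(-3.1667) + (2.3333)·(-1.1667) + (0.3333)·(1.8333) + (0.3333)·(3.8333)) / 5 = 11.3333/5 = 2.2667
  s[X_3,X_3] = ((-0.1667)·(-0.1667) + (-1.1667)·(-1.1667) + (-3.1667)·(-3.1667) + (-1.1667)·(-1.1667) + (1.8333)·(1.8333) + (3.8333)·(3.8333)) / 5 = 30.8333/5 = 6.1667
  Sample standard deviations s_i = √(s[i,i]):
  s(X_1) = √(8.7) = 2.9496
  s(X_2) = √(6.6667) = 2.582
  s(X_3) = √(6.1667) = 2.4833

Step 3 — r_{ij} = s_{ij} / (s_i · s_j):
  r[X_1,X_1] = 1 (diagonal).
  r[X_1,X_2] = 0.2 / (2.9496 · 2.582) = 0.2 / 7.6158 = 0.0263
  r[X_1,X_3] = 3.3 / (2.9496 · 2.4833) = 3.3 / 7.3246 = 0.4505
  r[X_2,X_2] = 1 (diagonal).
  r[X_2,X_3] = 2.2667 / (2.582 · 2.4833) = 2.2667 / 6.4118 = 0.3535
  r[X_3,X_3] = 1 (diagonal).

R is symmetric with unit diagonal. Assembling:

R = [[1, 0.0263, 0.4505],
 [0.0263, 1, 0.3535],
 [0.4505, 0.3535, 1]]


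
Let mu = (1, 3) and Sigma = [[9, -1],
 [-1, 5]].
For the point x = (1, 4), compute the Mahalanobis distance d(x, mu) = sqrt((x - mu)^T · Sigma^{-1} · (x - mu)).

Step 1 — centre the observation: (x - mu) = (0, 1).

Step 2 — invert Sigma. det(Sigma) = 9·5 - (-1)² = 44.
  Sigma^{-1} = (1/det) · [[d, -b], [-b, a]] = [[0.1136, 0.0227],
 [0.0227, 0.2045]].

Step 3 — form the quadratic (x - mu)^T · Sigma^{-1} · (x - mu):
  Sigma^{-1} · (x - mu) = (0.0227, 0.2045).
  (x - mu)^T · [Sigma^{-1} · (x - mu)] = (0)·(0.0227) + (1)·(0.2045) = 0.2045.

Step 4 — take square root: d = √(0.2045) ≈ 0.4523.

d(x, mu) = √(0.2045) ≈ 0.4523


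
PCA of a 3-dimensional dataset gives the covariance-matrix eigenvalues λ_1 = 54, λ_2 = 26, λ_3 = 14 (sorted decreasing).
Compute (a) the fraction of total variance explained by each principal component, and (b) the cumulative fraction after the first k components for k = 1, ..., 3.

Step 1 — total variance = trace(Sigma) = Σ λ_i = 54 + 26 + 14 = 94.

Step 2 — fraction explained by component i = λ_i / Σ λ:
  PC1: 54/94 = 0.5745
  PC2: 26/94 = 0.2766
  PC3: 14/94 = 0.1489

Step 3 — cumulative fraction after k components = (λ_1 + ... + λ_k) / Σ λ:
  k = 1: 54/94 = 0.5745
  k = 2: (54 + 26)/94 = 80/94 = 0.8511
  k = 3: (54 + 26 + 14)/94 = 94/94 = 1

Summary (fraction, with percent):

explained: PC1 0.5745 (57.45%), PC2 0.2766 (27.66%), PC3 0.1489 (14.89%);  cumulative: 0.5745, 0.8511, 1


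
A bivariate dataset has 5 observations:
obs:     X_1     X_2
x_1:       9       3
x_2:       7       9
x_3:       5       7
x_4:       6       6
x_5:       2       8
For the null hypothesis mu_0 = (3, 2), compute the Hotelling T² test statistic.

Step 1 — sample mean vector:
  mean(X_1) = (9 + 7 + 5 + 6 + 2) / 5 = 29/5 = 5.8
  mean(X_2) = (3 + 9 + 7 + 6 + 8) / 5 = 33/5 = 6.6
  x̄ = (5.8, 6.6),  deviation x̄ - mu_0 = (5.8, 6.6) - (3, 2) = (2.8, 4.6).

Step 2 — sample covariance matrix, S[i,j] = (1/(n-1)) · Σ_k (x_{k,i} - mean_i) · (x_{k,j} - mean_j), divisor n-1 = 4:
  S[X_1,X_1] = ((3.2)·(3.2) + (1.2)·(1.2) + (-0.8)·(-0.8) + (0.2)·(0.2) + (-3.8)·(-3.8)) / 4 = 26.8/4 = 6.7
  S[X_1,X_2] = ((3.2)·(-3.6) + (1.2)·(2.4) + (-0.8)·(0.4) + (0.2)·(-0.6) + (-3.8)·(1.4)) / 4 = -14.4/4 = -3.6
  S[X_2,X_2] = ((-3.6)·(-3.6) + (2.4)·(2.4) + (0.4)·(0.4) + (-0.6)·(-0.6) + (1.4)·(1.4)) / 4 = 21.2/4 = 5.3
  S = [[6.7, -3.6],
 [-3.6, 5.3]].

Step 3 — invert S. det(S) = 6.7·5.3 - (-3.6)² = 22.55.
  S^{-1} = (1/det) · [[d, -b], [-b, a]] = [[0.235, 0.1596],
 [0.1596, 0.2971]].

Step 4 — quadratic form (x̄ - mu_0)^T · S^{-1} · (x̄ - mu_0):
  S^{-1} · (x̄ - mu_0) = (1.3925, 1.8137),
  (x̄ - mu_0)^T · [...] = (2.8)·(1.3925) + (4.6)·(1.8137) = 12.2421.

Step 5 — scale by n: T² = 5 · 12.2421 = 61.2106.

T² ≈ 61.2106


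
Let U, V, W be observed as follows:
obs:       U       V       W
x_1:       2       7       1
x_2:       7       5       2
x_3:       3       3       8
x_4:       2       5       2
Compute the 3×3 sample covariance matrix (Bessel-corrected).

Step 1 — column means:
  mean(U) = (2 + 7 + 3 + 2) / 4 = 14/4 = 3.5
  mean(V) = (7 + 5 + 3 + 5) / 4 = 20/4 = 5
  mean(W) = (1 + 2 + 8 + 2) / 4 = 13/4 = 3.25

Step 2 — sample covariance S[i,j] = (1/(n-1)) · Σ_k (x_{k,i} - mean_i) · (x_{k,j} - mean_j), with n-1 = 3.
  S[U,U] = ((-1.5)·(-1.5) + (3.5)·(3.5) + (-0.5)·(-0.5) + (-1.5)·(-1.5)) / 3 = 17/3 = 5.6667
  S[U,V] = ((-1.5)·(2) + (3.5)·(0) + (-0.5)·(-2) + (-1.5)·(0)) / 3 = -2/3 = -0.6667
  S[U,W] = ((-1.5)·(-2.25) + (3.5)·(-1.25) + (-0.5)·(4.75) + (-1.5)·(-1.25)) / 3 = -1.5/3 = -0.5
  S[V,V] = ((2)·(2) + (0)·(0) + (-2)·(-2) + (0)·(0)) / 3 = 8/3 = 2.6667
  S[V,W] = ((2)·(-2.25) + (0)·(-1.25) + (-2)·(4.75) + (0)·(-1.25)) / 3 = -14/3 = -4.6667
  S[W,W] = ((-2.25)·(-2.25) + (-1.25)·(-1.25) + (4.75)·(4.75) + (-1.25)·(-1.25)) / 3 = 30.75/3 = 10.25

S is symmetric (S[j,i] = S[i,j]). Assembling:

S = [[5.6667, -0.6667, -0.5],
 [-0.6667, 2.6667, -4.6667],
 [-0.5, -4.6667, 10.25]]


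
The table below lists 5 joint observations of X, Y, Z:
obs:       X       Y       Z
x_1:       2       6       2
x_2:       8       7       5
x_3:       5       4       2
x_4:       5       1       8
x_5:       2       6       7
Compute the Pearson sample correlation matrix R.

Step 1 — column means:
  mean(X) = (2 + 8 + 5 + 5 + 2) / 5 = 22/5 = 4.4
  mean(Y) = (6 + 7 + 4 + 1 + 6) / 5 = 24/5 = 4.8
  mean(Z) = (2 + 5 + 2 + 8 + 7) / 5 = 24/5 = 4.8

Step 2 — sample variances and covariances s[i,j] = (1/(n-1)) · Σ_k (x_{k,i} - mean_i) · (x_{k,j} - mean_j), with n-1 = 4:
  s[X,X] = ((-2.4)·(-2.4) + (3.6)·(3.6) + (0.6)·(0.6) + (0.6)·(0.6) + (-2.4)·(-2.4)) / 4 = 25.2/4 = 6.3
  s[X,Y] = ((-2.4)·(1.2) + (3.6)·(2.2) + (0.6)·(-0.8) + (0.6)·(-3.8) + (-2.4)·(1.2)) / 4 = -0.6/4 = -0.15
  s[X,Z] = ((-2.4)·(-2.8) + (3.6)·(0.2) + (0.6)·(-2.8) + (0.6)·(3.2) + (-2.4)·(2.2)) / 4 = 2.4/4 = 0.6
  s[Y,Y] = ((1.2)·(1.2) + (2.2)·(2.2) + (-0.8)·(-0.8) + (-3.8)·(-3.8) + (1.2)·(1.2)) / 4 = 22.8/4 = 5.7
  s[Y,Z] = ((1.2)·(-2.8) + (2.2)·(0.2) + (-0.8)·(-2.8) + (-3.8)·(3.2) + (1.2)·(2.2)) / 4 = -10.2/4 = -2.55
  s[Z,Z] = ((-2.8)·(-2.8) + (0.2)·(0.2) + (-2.8)·(-2.8) + (3.2)·(3.2) + (2.2)·(2.2)) / 4 = 30.8/4 = 7.7
  Sample standard deviations s_i = √(s[i,i]):
  s(X) = √(6.3) = 2.51
  s(Y) = √(5.7) = 2.3875
  s(Z) = √(7.7) = 2.7749

Step 3 — r_{ij} = s_{ij} / (s_i · s_j):
  r[X,X] = 1 (diagonal).
  r[X,Y] = -0.15 / (2.51 · 2.3875) = -0.15 / 5.9925 = -0.025
  r[X,Z] = 0.6 / (2.51 · 2.7749) = 0.6 / 6.9649 = 0.0861
  r[Y,Y] = 1 (diagonal).
  r[Y,Z] = -2.55 / (2.3875 · 2.7749) = -2.55 / 6.625 = -0.3849
  r[Z,Z] = 1 (diagonal).

R is symmetric with unit diagonal. Assembling:

R = [[1, -0.025, 0.0861],
 [-0.025, 1, -0.3849],
 [0.0861, -0.3849, 1]]


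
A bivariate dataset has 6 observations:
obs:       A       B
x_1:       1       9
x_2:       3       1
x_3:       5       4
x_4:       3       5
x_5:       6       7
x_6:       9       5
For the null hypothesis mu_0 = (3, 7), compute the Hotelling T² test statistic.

Step 1 — sample mean vector:
  mean(A) = (1 + 3 + 5 + 3 + 6 + 9) / 6 = 27/6 = 4.5
  mean(B) = (9 + 1 + 4 + 5 + 7 + 5) / 6 = 31/6 = 5.1667
  x̄ = (4.5, 5.1667),  deviation x̄ - mu_0 = (4.5, 5.1667) - (3, 7) = (1.5, -1.8333).

Step 2 — sample covariance matrix, S[i,j] = (1/(n-1)) · Σ_k (x_{k,i} - mean_i) · (x_{k,j} - mean_j), divisor n-1 = 5:
  S[A,A] = ((-3.5)·(-3.5) + (-1.5)·(-1.5) + (0.5)·(0.5) + (-1.5)·(-1.5) + (1.5)·(1.5) + (4.5)·(4.5)) / 5 = 39.5/5 = 7.9
  S[A,B] = ((-3.5)·(3.8333) + (-1.5)·(-4.1667) + (0.5)·(-1.1667) + (-1.5)·(-0.1667) + (1.5)·(1.8333) + (4.5)·(-0.1667)) / 5 = -5.5/5 = -1.1
  S[B,B] = ((3.8333)·(3.8333) + (-4.1667)·(-4.1667) + (-1.1667)·(-1.1667) + (-0.1667)·(-0.1667) + (1.8333)·(1.8333) + (-0.1667)·(-0.1667)) / 5 = 36.8333/5 = 7.3667
  S = [[7.9, -1.1],
 [-1.1, 7.3667]].

Step 3 — invert S. det(S) = 7.9·7.3667 - (-1.1)² = 56.9867.
  S^{-1} = (1/det) · [[d, -b], [-b, a]] = [[0.1293, 0.0193],
 [0.0193, 0.1386]].

Step 4 — quadratic form (x̄ - mu_0)^T · S^{-1} · (x̄ - mu_0):
  S^{-1} · (x̄ - mu_0) = (0.1585, -0.2252),
  (x̄ - mu_0)^T · [...] = (1.5)·(0.1585) + (-1.8333)·(-0.2252) = 0.6506.

Step 5 — scale by n: T² = 6 · 0.6506 = 3.9038.

T² ≈ 3.9038


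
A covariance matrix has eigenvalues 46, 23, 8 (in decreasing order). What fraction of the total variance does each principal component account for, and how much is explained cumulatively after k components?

Step 1 — total variance = trace(Sigma) = Σ λ_i = 46 + 23 + 8 = 77.

Step 2 — fraction explained by component i = λ_i / Σ λ:
  PC1: 46/77 = 0.5974
  PC2: 23/77 = 0.2987
  PC3: 8/77 = 0.1039

Step 3 — cumulative fraction after k components = (λ_1 + ... + λ_k) / Σ λ:
  k = 1: 46/77 = 0.5974
  k = 2: (46 + 23)/77 = 69/77 = 0.8961
  k = 3: (46 + 23 + 8)/77 = 77/77 = 1

Summary (fraction, with percent):

explained: PC1 0.5974 (59.74%), PC2 0.2987 (29.87%), PC3 0.1039 (10.39%);  cumulative: 0.5974, 0.8961, 1


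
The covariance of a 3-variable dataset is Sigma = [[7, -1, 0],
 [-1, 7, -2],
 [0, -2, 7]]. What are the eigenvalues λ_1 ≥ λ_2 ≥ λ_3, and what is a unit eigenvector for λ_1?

Step 1 — characteristic polynomial p(λ) = det(λI - Sigma) = λ³ - tr·λ² + c_1·λ - det, where tr = trace, c_1 = sum of the principal 2×2 minors, det = det(Sigma):
  tr = 7 + 7 + 7 = 21,
  c_1 = (7·7 - (-1)²) + (7·7 - (0)²) + (7·7 - (-2)²) = 48 + 49 + 45 = 142,
  det = 7·(7·7 - (-2)²) - (-1)·((-1)·7 - (-2)·(0)) + (0)·((-1)·(-2) - 7·(0)) = 7·(45) - (-1)·(-7) + (0)·(2) = 308.
  So p(λ) = λ³ - 21λ² + 142λ - 308.
Step 2 — look for an integer root (rational root theorem: any rational root is an integer divisor of 308). Testing λ = 7:
  p(7) = 343 - 1029 + 994 - 308 = 0  ✓
  Dividing out (λ - 7): p(λ) = (λ - 7)(λ² - 14λ + 44).
Step 3 — remaining eigenvalues from the quadratic λ² - 14λ + 44 = 0:
  Δ = 14² - 4·44 = 196 - 176 = 20,  λ = (14 ± √20)/2 = (14 ± 4.4721)/2 ≈ 9.2361 or 4.7639.
  Sorted: λ_1 = 9.2361,  λ_2 = 7,  λ_3 = 4.7639  (check: sum = 21 = tr ✓).

Step 4 — unit eigenvector for λ_1 ≈ 9.2361: v spans the null space of (Sigma - λ_1 I), whose rows are
  r_1 = (-2.2361, -1, 0),  r_2 = (-1, -2.2361, -2),  r_3 = (0, -2, -2.2361).
  v is orthogonal to every row, so take v ∝ r_1 × r_2 = ((-1)·(-2) - (0)·(-2.2361), (0)·(-1) - (-2.2361)·(-2), (-2.2361)·(-2.2361) - (-1)·(-1)) ≈ (2, -4.4721, 4).
  Let u = (2, -4.4721, 4).
  ||u|| = √((2)² + (-4.4721)² + (4)²) = √(40) ≈ 6.3246,  v_1 = u/||u|| ≈ (0.3162, -0.7071, 0.6325) (||v_1|| = 1).

λ_1 = 9.2361,  λ_2 = 7,  λ_3 = 4.7639;  v_1 ≈ (0.3162, -0.7071, 0.6325)


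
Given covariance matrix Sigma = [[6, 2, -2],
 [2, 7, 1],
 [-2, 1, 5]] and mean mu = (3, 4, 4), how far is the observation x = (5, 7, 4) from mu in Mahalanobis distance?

Step 1 — centre the observation: (x - mu) = (2, 3, 0).

Step 2 — invert Sigma (cofactor / det for 3×3, or solve directly):
  Sigma^{-1} = [[0.2297, -0.0811, 0.1081],
 [-0.0811, 0.1757, -0.0676],
 [0.1081, -0.0676, 0.2568]].

Step 3 — form the quadratic (x - mu)^T · Sigma^{-1} · (x - mu):
  Sigma^{-1} · (x - mu) = (0.2162, 0.3649, 0.0135).
  (x - mu)^T · [Sigma^{-1} · (x - mu)] = (2)·(0.2162) + (3)·(0.3649) + (0)·(0.0135) = 1.527.

Step 4 — take square root: d = √(1.527) ≈ 1.2357.

d(x, mu) = √(1.527) ≈ 1.2357


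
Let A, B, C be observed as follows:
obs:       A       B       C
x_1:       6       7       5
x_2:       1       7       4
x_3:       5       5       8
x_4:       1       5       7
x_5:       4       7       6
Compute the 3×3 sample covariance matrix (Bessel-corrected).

Step 1 — column means:
  mean(A) = (6 + 1 + 5 + 1 + 4) / 5 = 17/5 = 3.4
  mean(B) = (7 + 7 + 5 + 5 + 7) / 5 = 31/5 = 6.2
  mean(C) = (5 + 4 + 8 + 7 + 6) / 5 = 30/5 = 6

Step 2 — sample covariance S[i,j] = (1/(n-1)) · Σ_k (x_{k,i} - mean_i) · (x_{k,j} - mean_j), with n-1 = 4.
  S[A,A] = ((2.6)·(2.6) + (-2.4)·(-2.4) + (1.6)·(1.6) + (-2.4)·(-2.4) + (0.6)·(0.6)) / 4 = 21.2/4 = 5.3
  S[A,B] = ((2.6)·(0.8) + (-2.4)·(0.8) + (1.6)·(-1.2) + (-2.4)·(-1.2) + (0.6)·(0.8)) / 4 = 1.6/4 = 0.4
  S[A,C] = ((2.6)·(-1) + (-2.4)·(-2) + (1.6)·(2) + (-2.4)·(1) + (0.6)·(0)) / 4 = 3/4 = 0.75
  S[B,B] = ((0.8)·(0.8) + (0.8)·(0.8) + (-1.2)·(-1.2) + (-1.2)·(-1.2) + (0.8)·(0.8)) / 4 = 4.8/4 = 1.2
  S[B,C] = ((0.8)·(-1) + (0.8)·(-2) + (-1.2)·(2) + (-1.2)·(1) + (0.8)·(0)) / 4 = -6/4 = -1.5
  S[C,C] = ((-1)·(-1) + (-2)·(-2) + (2)·(2) + (1)·(1) + (0)·(0)) / 4 = 10/4 = 2.5

S is symmetric (S[j,i] = S[i,j]). Assembling:

S = [[5.3, 0.4, 0.75],
 [0.4, 1.2, -1.5],
 [0.75, -1.5, 2.5]]


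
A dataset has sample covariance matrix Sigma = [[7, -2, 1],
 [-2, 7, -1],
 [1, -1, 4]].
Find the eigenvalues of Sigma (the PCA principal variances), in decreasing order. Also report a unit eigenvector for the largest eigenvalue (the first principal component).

Step 1 — characteristic polynomial p(λ) = det(λI - Sigma) = λ³ - tr·λ² + c_1·λ - det, where tr = trace, c_1 = sum of the principal 2×2 minors, det = det(Sigma):
  tr = 7 + 7 + 4 = 18,
  c_1 = (7·7 - (-2)²) + (7·4 - (1)²) + (7·4 - (-1)²) = 45 + 27 + 27 = 99,
  det = 7·(7·4 - (-1)²) - (-2)·((-2)·4 - (-1)·(1)) + (1)·((-2)·(-1) - 7·(1)) = 7·(27) - (-2)·(-7) + (1)·(-5) = 170.
  So p(λ) = λ³ - 18λ² + 99λ - 170.
Step 2 — look for an integer root (rational root theorem: any rational root is an integer divisor of 170). Testing λ = 5:
  p(5) = 125 - 450 + 495 - 170 = 0  ✓
  Dividing out (λ - 5): p(λ) = (λ - 5)(λ² - 13λ + 34).
Step 3 — remaining eigenvalues from the quadratic λ² - 13λ + 34 = 0:
  Δ = 13² - 4·34 = 169 - 136 = 33,  λ = (13 ± √33)/2 = (13 ± 5.7446)/2 ≈ 9.3723 or 3.6277.
  Sorted: λ_1 = 9.3723,  λ_2 = 5,  λ_3 = 3.6277  (check: sum = 18 = tr ✓).

Step 4 — unit eigenvector for λ_1 ≈ 9.3723: v spans the null space of (Sigma - λ_1 I), whose rows are
  r_1 = (-2.3723, -2, 1),  r_2 = (-2, -2.3723, -1),  r_3 = (1, -1, -5.3723).
  v is orthogonal to every row, so take v ∝ r_1 × r_2 = ((-2)·(-1) - (1)·(-2.3723), (1)·(-2) - (-2.3723)·(-1), (-2.3723)·(-2.3723) - (-2)·(-2)) ≈ (4.3723, -4.3723, 1.6277).
  Let u = (4.3723, -4.3723, 1.6277).
  ||u|| = √((4.3723)² + (-4.3723)² + (1.6277)²) = √(40.8832) ≈ 6.394,  v_1 = u/||u|| ≈ (0.6838, -0.6838, 0.2546) (||v_1|| = 1).

λ_1 = 9.3723,  λ_2 = 5,  λ_3 = 3.6277;  v_1 ≈ (0.6838, -0.6838, 0.2546)


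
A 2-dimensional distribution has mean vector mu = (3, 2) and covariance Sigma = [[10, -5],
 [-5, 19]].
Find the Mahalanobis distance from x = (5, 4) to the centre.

Step 1 — centre the observation: (x - mu) = (2, 2).

Step 2 — invert Sigma. det(Sigma) = 10·19 - (-5)² = 165.
  Sigma^{-1} = (1/det) · [[d, -b], [-b, a]] = [[0.1152, 0.0303],
 [0.0303, 0.0606]].

Step 3 — form the quadratic (x - mu)^T · Sigma^{-1} · (x - mu):
  Sigma^{-1} · (x - mu) = (0.2909, 0.1818).
  (x - mu)^T · [Sigma^{-1} · (x - mu)] = (2)·(0.2909) + (2)·(0.1818) = 0.9455.

Step 4 — take square root: d = √(0.9455) ≈ 0.9723.

d(x, mu) = √(0.9455) ≈ 0.9723


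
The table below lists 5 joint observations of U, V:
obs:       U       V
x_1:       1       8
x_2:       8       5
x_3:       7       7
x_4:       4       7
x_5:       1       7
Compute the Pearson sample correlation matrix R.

Step 1 — column means:
  mean(U) = (1 + 8 + 7 + 4 + 1) / 5 = 21/5 = 4.2
  mean(V) = (8 + 5 + 7 + 7 + 7) / 5 = 34/5 = 6.8

Step 2 — sample variances and covariances s[i,j] = (1/(n-1)) · Σ_k (x_{k,i} - mean_i) · (x_{k,j} - mean_j), with n-1 = 4:
  s[U,U] = ((-3.2)·(-3.2) + (3.8)·(3.8) + (2.8)·(2.8) + (-0.2)·(-0.2) + (-3.2)·(-3.2)) / 4 = 42.8/4 = 10.7
  s[U,V] = ((-3.2)·(1.2) + (3.8)·(-1.8) + (2.8)·(0.2) + (-0.2)·(0.2) + (-3.2)·(0.2)) / 4 = -10.8/4 = -2.7
  s[V,V] = ((1.2)·(1.2) + (-1.8)·(-1.8) + (0.2)·(0.2) + (0.2)·(0.2) + (0.2)·(0.2)) / 4 = 4.8/4 = 1.2
  Sample standard deviations s_i = √(s[i,i]):
  s(U) = √(10.7) = 3.2711
  s(V) = √(1.2) = 1.0954

Step 3 — r_{ij} = s_{ij} / (s_i · s_j):
  r[U,U] = 1 (diagonal).
  r[U,V] = -2.7 / (3.2711 · 1.0954) = -2.7 / 3.5833 = -0.7535
  r[V,V] = 1 (diagonal).

R is symmetric with unit diagonal. Assembling:

R = [[1, -0.7535],
 [-0.7535, 1]]


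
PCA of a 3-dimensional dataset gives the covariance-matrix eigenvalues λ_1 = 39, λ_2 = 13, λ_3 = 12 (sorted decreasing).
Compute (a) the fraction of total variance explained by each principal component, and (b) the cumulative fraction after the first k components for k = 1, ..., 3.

Step 1 — total variance = trace(Sigma) = Σ λ_i = 39 + 13 + 12 = 64.

Step 2 — fraction explained by component i = λ_i / Σ λ:
  PC1: 39/64 = 0.6094
  PC2: 13/64 = 0.2031
  PC3: 12/64 = 0.1875

Step 3 — cumulative fraction after k components = (λ_1 + ... + λ_k) / Σ λ:
  k = 1: 39/64 = 0.6094
  k = 2: (39 + 13)/64 = 52/64 = 0.8125
  k = 3: (39 + 13 + 12)/64 = 64/64 = 1

Summary (fraction, with percent):

explained: PC1 0.6094 (60.94%), PC2 0.2031 (20.31%), PC3 0.1875 (18.75%);  cumulative: 0.6094, 0.8125, 1


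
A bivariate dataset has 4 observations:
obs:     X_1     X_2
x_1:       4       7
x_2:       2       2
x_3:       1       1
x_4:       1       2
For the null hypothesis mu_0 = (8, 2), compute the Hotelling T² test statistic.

Step 1 — sample mean vector:
  mean(X_1) = (4 + 2 + 1 + 1) / 4 = 8/4 = 2
  mean(X_2) = (7 + 2 + 1 + 2) / 4 = 12/4 = 3
  x̄ = (2, 3),  deviation x̄ - mu_0 = (2, 3) - (8, 2) = (-6, 1).

Step 2 — sample covariance matrix, S[i,j] = (1/(n-1)) · Σ_k (x_{k,i} - mean_i) · (x_{k,j} - mean_j), divisor n-1 = 3:
  S[X_1,X_1] = ((2)·(2) + (0)·(0) + (-1)·(-1) + (-1)·(-1)) / 3 = 6/3 = 2
  S[X_1,X_2] = ((2)·(4) + (0)·(-1) + (-1)·(-2) + (-1)·(-1)) / 3 = 11/3 = 3.6667
  S[X_2,X_2] = ((4)·(4) + (-1)·(-1) + (-2)·(-2) + (-1)·(-1)) / 3 = 22/3 = 7.3333
  S = [[2, 3.6667],
 [3.6667, 7.3333]].

Step 3 — invert S. det(S) = 2·7.3333 - (3.6667)² = 1.2222.
  S^{-1} = (1/det) · [[d, -b], [-b, a]] = [[6, -3],
 [-3, 1.6364]].

Step 4 — quadratic form (x̄ - mu_0)^T · S^{-1} · (x̄ - mu_0):
  S^{-1} · (x̄ - mu_0) = (-39, 19.6364),
  (x̄ - mu_0)^T · [...] = (-6)·(-39) + (1)·(19.6364) = 253.6364.

Step 5 — scale by n: T² = 4 · 253.6364 = 1014.5455.

T² ≈ 1014.5455


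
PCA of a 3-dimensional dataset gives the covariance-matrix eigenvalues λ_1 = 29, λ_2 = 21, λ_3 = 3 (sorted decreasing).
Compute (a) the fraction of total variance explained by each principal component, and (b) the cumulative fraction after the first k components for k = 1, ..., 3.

Step 1 — total variance = trace(Sigma) = Σ λ_i = 29 + 21 + 3 = 53.

Step 2 — fraction explained by component i = λ_i / Σ λ:
  PC1: 29/53 = 0.5472
  PC2: 21/53 = 0.3962
  PC3: 3/53 = 0.0566

Step 3 — cumulative fraction after k components = (λ_1 + ... + λ_k) / Σ λ:
  k = 1: 29/53 = 0.5472
  k = 2: (29 + 21)/53 = 50/53 = 0.9434
  k = 3: (29 + 21 + 3)/53 = 53/53 = 1

Summary (fraction, with percent):

explained: PC1 0.5472 (54.72%), PC2 0.3962 (39.62%), PC3 0.0566 (5.66%);  cumulative: 0.5472, 0.9434, 1


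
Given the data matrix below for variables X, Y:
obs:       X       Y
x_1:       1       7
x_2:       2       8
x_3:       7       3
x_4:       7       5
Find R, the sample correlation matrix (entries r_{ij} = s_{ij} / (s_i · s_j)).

Step 1 — column means:
  mean(X) = (1 + 2 + 7 + 7) / 4 = 17/4 = 4.25
  mean(Y) = (7 + 8 + 3 + 5) / 4 = 23/4 = 5.75

Step 2 — sample variances and covariances s[i,j] = (1/(n-1)) · Σ_k (x_{k,i} - mean_i) · (x_{k,j} - mean_j), with n-1 = 3:
  s[X,X] = ((-3.25)·(-3.25) + (-2.25)·(-2.25) + (2.75)·(2.75) + (2.75)·(2.75)) / 3 = 30.75/3 = 10.25
  s[X,Y] = ((-3.25)·(1.25) + (-2.25)·(2.25) + (2.75)·(-2.75) + (2.75)·(-0.75)) / 3 = -18.75/3 = -6.25
  s[Y,Y] = ((1.25)·(1.25) + (2.25)·(2.25) + (-2.75)·(-2.75) + (-0.75)·(-0.75)) / 3 = 14.75/3 = 4.9167
  Sample standard deviations s_i = √(s[i,i]):
  s(X) = √(10.25) = 3.2016
  s(Y) = √(4.9167) = 2.2174

Step 3 — r_{ij} = s_{ij} / (s_i · s_j):
  r[X,X] = 1 (diagonal).
  r[X,Y] = -6.25 / (3.2016 · 2.2174) = -6.25 / 7.099 = -0.8804
  r[Y,Y] = 1 (diagonal).

R is symmetric with unit diagonal. Assembling:

R = [[1, -0.8804],
 [-0.8804, 1]]
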